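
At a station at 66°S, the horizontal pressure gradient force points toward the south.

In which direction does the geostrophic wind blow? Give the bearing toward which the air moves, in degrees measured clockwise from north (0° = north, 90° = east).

090°

The pressure-gradient force points toward the south (bearing 180°).
Geostrophic balance: in the Southern Hemisphere the Coriolis force deflects motion to the left, so the geostrophic wind blows 90° to the left of the pressure-gradient force (low pressure on the right).
Rotating 180° by 90° counterclockwise gives 090° — the wind blows toward the east.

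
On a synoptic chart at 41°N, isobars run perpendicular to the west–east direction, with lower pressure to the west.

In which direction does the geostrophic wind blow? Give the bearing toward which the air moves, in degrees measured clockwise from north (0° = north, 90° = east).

000°

The pressure-gradient force points toward the west (bearing 270°).
Geostrophic balance: in the Northern Hemisphere the Coriolis force deflects motion to the right, so the geostrophic wind blows 90° to the right of the pressure-gradient force (low pressure on the left).
Rotating 270° by 90° clockwise gives 000° — the wind blows toward the north.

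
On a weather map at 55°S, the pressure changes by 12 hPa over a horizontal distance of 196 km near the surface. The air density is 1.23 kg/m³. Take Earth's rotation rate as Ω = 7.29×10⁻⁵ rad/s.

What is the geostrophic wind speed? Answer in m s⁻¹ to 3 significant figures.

Coriolis parameter at 55°S:
f = 2Ω sin φ = 2 × 7.29×10⁻⁵ × sin 55° = 1.19×10⁻⁴ s⁻¹
Pressure gradient: |∂P/∂n| = 1200 Pa / 196000 m = 6.12×10⁻³ Pa/m
Geostrophic balance (pressure-gradient force = Coriolis force):
V_g = (1/(fρ)) |∂P/∂n| = 6.12×10⁻³ / (1.19×10⁻⁴ × 1.23) = 41.7 m/s

41.7 m s⁻¹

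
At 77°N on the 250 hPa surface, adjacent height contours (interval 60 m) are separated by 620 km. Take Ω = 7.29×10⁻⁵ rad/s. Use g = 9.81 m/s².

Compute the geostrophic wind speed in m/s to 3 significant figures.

Coriolis parameter at 77°N:
f = 2Ω sin φ = 2 × 7.29×10⁻⁵ × sin 77° = 1.42×10⁻⁴ s⁻¹
Height gradient: |∂Z/∂n| = 60 m / 620000 m = 9.68×10⁻⁵
On a pressure surface, geostrophic balance gives V_g = (g/f)|∂Z/∂n|:
V_g = 9.81 × 9.68×10⁻⁵ / 1.42×10⁻⁴ = 6.68 m/s

6.68 m/s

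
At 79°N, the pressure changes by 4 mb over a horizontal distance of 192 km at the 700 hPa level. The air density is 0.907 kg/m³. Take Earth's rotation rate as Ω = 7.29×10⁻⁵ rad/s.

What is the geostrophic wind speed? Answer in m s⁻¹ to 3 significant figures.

16.0 m s⁻¹

Coriolis parameter at 79°N:
f = 2Ω sin φ = 2 × 7.29×10⁻⁵ × sin 79° = 1.43×10⁻⁴ s⁻¹
Pressure gradient: |∂P/∂n| = 400 Pa / 192000 m = 2.08×10⁻³ Pa/m
Geostrophic balance (pressure-gradient force = Coriolis force):
V_g = (1/(fρ)) |∂P/∂n| = 2.08×10⁻³ / (1.43×10⁻⁴ × 0.907) = 16.0 m/s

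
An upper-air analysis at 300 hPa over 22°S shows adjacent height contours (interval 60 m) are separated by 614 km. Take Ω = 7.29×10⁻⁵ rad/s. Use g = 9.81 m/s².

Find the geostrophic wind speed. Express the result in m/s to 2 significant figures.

18 m/s

Coriolis parameter at 22°S:
f = 2Ω sin φ = 2 × 7.29×10⁻⁵ × sin 22° = 5.46×10⁻⁵ s⁻¹
Height gradient: |∂Z/∂n| = 60 m / 614000 m = 9.77×10⁻⁵
On a pressure surface, geostrophic balance gives V_g = (g/f)|∂Z/∂n|:
V_g = 9.81 × 9.77×10⁻⁵ / 5.46×10⁻⁵ = 17.6 m/s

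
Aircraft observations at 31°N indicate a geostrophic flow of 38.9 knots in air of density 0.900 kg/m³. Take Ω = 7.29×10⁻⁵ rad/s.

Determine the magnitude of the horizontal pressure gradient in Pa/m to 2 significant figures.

1.4×10⁻³ Pa/m

Coriolis parameter at 31°N:
f = 2Ω sin φ = 2 × 7.29×10⁻⁵ × sin 31° = 7.51×10⁻⁵ s⁻¹
Wind speed in SI: 38.9 knots = 20.0 m/s
Geostrophic balance rearranged: |∂P/∂n| = f ρ V_g
|∂P/∂n| = 7.51×10⁻⁵ × 0.900 × 20.0 = 1.35×10⁻³ Pa/m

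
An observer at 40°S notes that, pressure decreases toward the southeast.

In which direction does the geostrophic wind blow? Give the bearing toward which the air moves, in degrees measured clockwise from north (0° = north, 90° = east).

045°

The pressure-gradient force points toward the southeast (bearing 135°).
Geostrophic balance: in the Southern Hemisphere the Coriolis force deflects motion to the left, so the geostrophic wind blows 90° to the left of the pressure-gradient force (low pressure on the right).
Rotating 135° by 90° counterclockwise gives 045° — the wind blows toward the northeast.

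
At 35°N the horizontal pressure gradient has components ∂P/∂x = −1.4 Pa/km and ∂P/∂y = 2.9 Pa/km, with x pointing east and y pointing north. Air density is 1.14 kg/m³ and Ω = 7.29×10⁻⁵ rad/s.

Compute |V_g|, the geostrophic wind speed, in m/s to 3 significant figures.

Coriolis parameter at 35°N:
f = 2Ω sin φ = 2 × 7.29×10⁻⁵ × sin 35° = 8.36×10⁻⁵ s⁻¹
Component geostrophic relations (x east, y north):
u_g = −(1/(fρ)) ∂P/∂y,  v_g = (1/(fρ)) ∂P/∂x
u_g = −(2.9×10⁻³)/(8.36×10⁻⁵ × 1.14) = −30.4 m/s;  v_g = (−1.4×10⁻³)/(8.36×10⁻⁵ × 1.14) = −14.7 m/s
|V_g| = √(u_g² + v_g²) = 33.8 m/s

33.8 m/s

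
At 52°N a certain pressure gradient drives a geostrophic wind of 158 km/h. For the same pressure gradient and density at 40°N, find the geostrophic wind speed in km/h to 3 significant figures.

194 km/h

With the same pressure gradient and density, V_g ∝ 1/f ∝ 1/sin φ.
V₂ = V₁ · sin φ₁ / sin φ₂ = 158 × sin 52° / sin 40°
V₂ = 158 × 0.7880/0.6428 = 194 km/h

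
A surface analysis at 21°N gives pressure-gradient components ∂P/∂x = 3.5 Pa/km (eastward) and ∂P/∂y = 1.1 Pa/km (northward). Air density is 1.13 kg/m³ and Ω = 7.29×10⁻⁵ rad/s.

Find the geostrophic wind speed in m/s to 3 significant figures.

Coriolis parameter at 21°N:
f = 2Ω sin φ = 2 × 7.29×10⁻⁵ × sin 21° = 5.23×10⁻⁵ s⁻¹
Component geostrophic relations (x east, y north):
u_g = −(1/(fρ)) ∂P/∂y,  v_g = (1/(fρ)) ∂P/∂x
u_g = −(1.1×10⁻³)/(5.23×10⁻⁵ × 1.13) = −18.6 m/s;  v_g = (3.5×10⁻³)/(5.23×10⁻⁵ × 1.13) = 59.3 m/s
|V_g| = √(u_g² + v_g²) = 62.1 m/s

62.1 m/s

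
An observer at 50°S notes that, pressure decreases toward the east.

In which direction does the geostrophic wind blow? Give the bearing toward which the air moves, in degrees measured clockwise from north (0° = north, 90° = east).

The pressure-gradient force points toward the east (bearing 090°).
Geostrophic balance: in the Southern Hemisphere the Coriolis force deflects motion to the left, so the geostrophic wind blows 90° to the left of the pressure-gradient force (low pressure on the right).
Rotating 090° by 90° counterclockwise gives 000° — the wind blows toward the north.

000°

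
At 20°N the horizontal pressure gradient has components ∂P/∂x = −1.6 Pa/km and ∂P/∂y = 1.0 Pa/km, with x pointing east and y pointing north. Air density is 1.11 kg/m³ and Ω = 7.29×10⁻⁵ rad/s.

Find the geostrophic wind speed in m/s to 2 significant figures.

34 m/s

Coriolis parameter at 20°N:
f = 2Ω sin φ = 2 × 7.29×10⁻⁵ × sin 20° = 4.99×10⁻⁵ s⁻¹
Component geostrophic relations (x east, y north):
u_g = −(1/(fρ)) ∂P/∂y,  v_g = (1/(fρ)) ∂P/∂x
u_g = −(1.0×10⁻³)/(4.99×10⁻⁵ × 1.11) = −18.1 m/s;  v_g = (−1.6×10⁻³)/(4.99×10⁻⁵ × 1.11) = −28.9 m/s
|V_g| = √(u_g² + v_g²) = 34.1 m/s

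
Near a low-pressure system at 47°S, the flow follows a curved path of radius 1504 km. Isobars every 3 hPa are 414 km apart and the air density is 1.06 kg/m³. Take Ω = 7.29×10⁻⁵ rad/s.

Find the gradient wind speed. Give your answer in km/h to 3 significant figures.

22.2 km/h

Coriolis parameter at 47°S:
f = 2Ω sin φ = 2 × 7.29×10⁻⁵ × sin 47° = 1.07×10⁻⁴ s⁻¹
Pressure gradient: |∂P/∂n| = 300 Pa / 414000 m = 7.25×10⁻⁴ Pa/m
Geostrophic speed: V_g = |∂P/∂n|/(fρ) = 7.25×10⁻⁴/(1.07×10⁻⁴ × 1.06) = 6.41 m/s
Around a low, centrifugal force acts outward with Coriolis, so pressure-gradient force balances both:
(1/ρ)|∂P/∂n| = fV + V²/R  →  V² + fR·V − fR·V_g = 0
With fR = 1.07×10⁻⁴ × 1504×10³ m = 160 m/s:
V = [−fR + √((fR)² + 4 fR V_g)]/2 = [−160 + √(160² + 4×160×6.41)]/2 = 6.17 m/s
Subgeostrophic (V < V_g = 6.41 m/s), as expected around a low.
Converting: 6.17 m/s × 3.6 = 22.2 km/h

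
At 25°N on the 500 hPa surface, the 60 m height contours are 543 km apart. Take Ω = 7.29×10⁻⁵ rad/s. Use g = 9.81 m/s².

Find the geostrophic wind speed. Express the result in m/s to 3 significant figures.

17.6 m/s

Coriolis parameter at 25°N:
f = 2Ω sin φ = 2 × 7.29×10⁻⁵ × sin 25° = 6.16×10⁻⁵ s⁻¹
Height gradient: |∂Z/∂n| = 60 m / 543000 m = 1.10×10⁻⁴
On a pressure surface, geostrophic balance gives V_g = (g/f)|∂Z/∂n|:
V_g = 9.81 × 1.10×10⁻⁴ / 6.16×10⁻⁵ = 17.6 m/s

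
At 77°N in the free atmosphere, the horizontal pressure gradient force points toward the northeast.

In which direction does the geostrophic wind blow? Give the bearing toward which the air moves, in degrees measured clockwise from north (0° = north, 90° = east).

The pressure-gradient force points toward the northeast (bearing 045°).
Geostrophic balance: in the Northern Hemisphere the Coriolis force deflects motion to the right, so the geostrophic wind blows 90° to the right of the pressure-gradient force (low pressure on the left).
Rotating 045° by 90° clockwise gives 135° — the wind blows toward the southeast.

135°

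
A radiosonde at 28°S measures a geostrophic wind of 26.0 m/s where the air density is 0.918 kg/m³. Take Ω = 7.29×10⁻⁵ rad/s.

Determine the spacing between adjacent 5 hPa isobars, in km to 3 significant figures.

Coriolis parameter at 28°S:
f = 2Ω sin φ = 2 × 7.29×10⁻⁵ × sin 28° = 6.84×10⁻⁵ s⁻¹
Geostrophic balance rearranged: |∂P/∂n| = f ρ V_g
|∂P/∂n| = 6.84×10⁻⁵ × 0.918 × 26.0 = 1.63×10⁻³ Pa/m
Isobar spacing: Δn = ΔP/|∂P/∂n| = 500 Pa / 1.63×10⁻³ Pa/m = 306046 m ≈ 306 km

306 km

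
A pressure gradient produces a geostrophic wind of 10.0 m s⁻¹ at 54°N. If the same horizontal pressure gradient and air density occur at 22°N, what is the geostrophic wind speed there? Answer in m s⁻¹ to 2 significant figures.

With the same pressure gradient and density, V_g ∝ 1/f ∝ 1/sin φ.
V₂ = V₁ · sin φ₁ / sin φ₂ = 10.0 × sin 54° / sin 22°
V₂ = 10.0 × 0.8090/0.3746 = 22 m s⁻¹

22 m s⁻¹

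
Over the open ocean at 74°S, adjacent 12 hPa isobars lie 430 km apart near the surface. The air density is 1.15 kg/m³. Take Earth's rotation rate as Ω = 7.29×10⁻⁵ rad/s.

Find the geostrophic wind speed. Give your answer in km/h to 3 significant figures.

62.3 km/h

Coriolis parameter at 74°S:
f = 2Ω sin φ = 2 × 7.29×10⁻⁵ × sin 74° = 1.40×10⁻⁴ s⁻¹
Pressure gradient: |∂P/∂n| = 1200 Pa / 430000 m = 2.79×10⁻³ Pa/m
Geostrophic balance (pressure-gradient force = Coriolis force):
V_g = (1/(fρ)) |∂P/∂n| = 2.79×10⁻³ / (1.40×10⁻⁴ × 1.15) = 17.3 m/s
Converting: 17.3 m/s × 3.6 = 62.3 km/h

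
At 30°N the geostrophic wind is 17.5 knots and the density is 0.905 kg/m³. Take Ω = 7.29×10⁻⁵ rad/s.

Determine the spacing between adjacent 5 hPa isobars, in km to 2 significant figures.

840 km

Coriolis parameter at 30°N:
f = 2Ω sin φ = 2 × 7.29×10⁻⁵ × sin 30° = 7.29×10⁻⁵ s⁻¹
Wind speed in SI: 17.5 knots = 9.00 m/s
Geostrophic balance rearranged: |∂P/∂n| = f ρ V_g
|∂P/∂n| = 7.29×10⁻⁵ × 0.905 × 9.00 = 5.94×10⁻⁴ Pa/m
Isobar spacing: Δn = ΔP/|∂P/∂n| = 500 Pa / 5.94×10⁻⁴ Pa/m = 841817 m ≈ 840 km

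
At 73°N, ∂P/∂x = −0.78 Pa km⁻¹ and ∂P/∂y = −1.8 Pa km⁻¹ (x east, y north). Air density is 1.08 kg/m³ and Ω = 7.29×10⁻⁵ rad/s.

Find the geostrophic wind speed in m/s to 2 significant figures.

13 m/s

Coriolis parameter at 73°N:
f = 2Ω sin φ = 2 × 7.29×10⁻⁵ × sin 73° = 1.39×10⁻⁴ s⁻¹
Component geostrophic relations (x east, y north):
u_g = −(1/(fρ)) ∂P/∂y,  v_g = (1/(fρ)) ∂P/∂x
u_g = −(−1.8×10⁻³)/(1.39×10⁻⁴ × 1.08) = 12.0 m/s;  v_g = (−0.78×10⁻³)/(1.39×10⁻⁴ × 1.08) = −5.18 m/s
|V_g| = √(u_g² + v_g²) = 13.0 m/s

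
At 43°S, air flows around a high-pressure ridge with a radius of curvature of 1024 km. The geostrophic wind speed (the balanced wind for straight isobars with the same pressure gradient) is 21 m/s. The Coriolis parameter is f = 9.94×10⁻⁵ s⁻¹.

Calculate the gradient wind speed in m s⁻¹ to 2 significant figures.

30 m s⁻¹

Around a high, pressure-gradient force acts outward with centrifugal, so Coriolis balances both:
fV = (1/ρ)|∂P/∂n| + V²/R  →  V² − fR·V + fR·V_g = 0
With fR = 9.94×10⁻⁵ × 1024×10³ m = 102 m/s:
V = [fR − √((fR)² − 4 fR V_g)]/2 = [102 − √(102² − 4×102×21)]/2 = 29.6 m/s
Supergeostrophic (V > V_g = 21 m/s), as expected around a high.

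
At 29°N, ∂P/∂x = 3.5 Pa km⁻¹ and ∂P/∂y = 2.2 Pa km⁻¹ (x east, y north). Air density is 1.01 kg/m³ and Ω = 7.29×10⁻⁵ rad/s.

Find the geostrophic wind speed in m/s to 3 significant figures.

Coriolis parameter at 29°N:
f = 2Ω sin φ = 2 × 7.29×10⁻⁵ × sin 29° = 7.07×10⁻⁵ s⁻¹
Component geostrophic relations (x east, y north):
u_g = −(1/(fρ)) ∂P/∂y,  v_g = (1/(fρ)) ∂P/∂x
u_g = −(2.2×10⁻³)/(7.07×10⁻⁵ × 1.01) = −30.8 m/s;  v_g = (3.5×10⁻³)/(7.07×10⁻⁵ × 1.01) = 49.0 m/s
|V_g| = √(u_g² + v_g²) = 57.9 m/s

57.9 m/s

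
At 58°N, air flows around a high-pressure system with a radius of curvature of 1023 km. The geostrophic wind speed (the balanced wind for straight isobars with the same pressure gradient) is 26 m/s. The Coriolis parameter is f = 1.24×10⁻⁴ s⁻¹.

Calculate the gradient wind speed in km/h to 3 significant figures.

Around a high, pressure-gradient force acts outward with centrifugal, so Coriolis balances both:
fV = (1/ρ)|∂P/∂n| + V²/R  →  V² − fR·V + fR·V_g = 0
With fR = 1.24×10⁻⁴ × 1023×10³ m = 127 m/s:
V = [fR − √((fR)² − 4 fR V_g)]/2 = [127 − √(127² − 4×127×26)]/2 = 36.5 m/s
Supergeostrophic (V > V_g = 26 m/s), as expected around a high.
Converting: 36.5 m/s × 3.6 = 131 km/h

131 km/h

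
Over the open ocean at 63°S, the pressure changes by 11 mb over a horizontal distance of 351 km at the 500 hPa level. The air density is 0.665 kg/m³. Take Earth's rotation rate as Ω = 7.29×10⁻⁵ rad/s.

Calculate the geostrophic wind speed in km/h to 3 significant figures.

131 km/h

Coriolis parameter at 63°S:
f = 2Ω sin φ = 2 × 7.29×10⁻⁵ × sin 63° = 1.30×10⁻⁴ s⁻¹
Pressure gradient: |∂P/∂n| = 1100 Pa / 351000 m = 3.13×10⁻³ Pa/m
Geostrophic balance (pressure-gradient force = Coriolis force):
V_g = (1/(fρ)) |∂P/∂n| = 3.13×10⁻³ / (1.30×10⁻⁴ × 0.665) = 36.3 m/s
Converting: 36.3 m/s × 3.6 = 131 km/h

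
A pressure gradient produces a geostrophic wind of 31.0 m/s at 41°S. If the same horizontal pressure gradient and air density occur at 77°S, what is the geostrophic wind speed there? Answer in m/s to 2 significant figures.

21 m/s

With the same pressure gradient and density, V_g ∝ 1/f ∝ 1/sin φ.
V₂ = V₁ · sin φ₁ / sin φ₂ = 31.0 × sin 41° / sin 77°
V₂ = 31.0 × 0.6561/0.9744 = 21 m/s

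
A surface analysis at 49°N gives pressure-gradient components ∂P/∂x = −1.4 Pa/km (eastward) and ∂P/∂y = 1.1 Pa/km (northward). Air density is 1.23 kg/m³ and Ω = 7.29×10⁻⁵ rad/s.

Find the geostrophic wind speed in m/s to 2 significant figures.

13 m/s

Coriolis parameter at 49°N:
f = 2Ω sin φ = 2 × 7.29×10⁻⁵ × sin 49° = 1.10×10⁻⁴ s⁻¹
Component geostrophic relations (x east, y north):
u_g = −(1/(fρ)) ∂P/∂y,  v_g = (1/(fρ)) ∂P/∂x
u_g = −(1.1×10⁻³)/(1.10×10⁻⁴ × 1.23) = −8.13 m/s;  v_g = (−1.4×10⁻³)/(1.10×10⁻⁴ × 1.23) = −10.3 m/s
|V_g| = √(u_g² + v_g²) = 13.2 m/s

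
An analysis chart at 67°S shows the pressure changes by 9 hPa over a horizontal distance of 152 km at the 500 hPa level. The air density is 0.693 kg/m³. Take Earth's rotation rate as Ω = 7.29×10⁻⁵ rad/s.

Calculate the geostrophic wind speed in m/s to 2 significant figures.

Coriolis parameter at 67°S:
f = 2Ω sin φ = 2 × 7.29×10⁻⁵ × sin 67° = 1.34×10⁻⁴ s⁻¹
Pressure gradient: |∂P/∂n| = 900 Pa / 152000 m = 5.92×10⁻³ Pa/m
Geostrophic balance (pressure-gradient force = Coriolis force):
V_g = (1/(fρ)) |∂P/∂n| = 5.92×10⁻³ / (1.34×10⁻⁴ × 0.693) = 63.7 m/s

64 m/s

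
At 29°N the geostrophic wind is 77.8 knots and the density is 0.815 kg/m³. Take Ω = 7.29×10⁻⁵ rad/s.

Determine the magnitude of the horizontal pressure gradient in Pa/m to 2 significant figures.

2.3×10⁻³ Pa/m

Coriolis parameter at 29°N:
f = 2Ω sin φ = 2 × 7.29×10⁻⁵ × sin 29° = 7.07×10⁻⁵ s⁻¹
Wind speed in SI: 77.8 knots = 40.0 m/s
Geostrophic balance rearranged: |∂P/∂n| = f ρ V_g
|∂P/∂n| = 7.07×10⁻⁵ × 0.815 × 40.0 = 2.31×10⁻³ Pa/m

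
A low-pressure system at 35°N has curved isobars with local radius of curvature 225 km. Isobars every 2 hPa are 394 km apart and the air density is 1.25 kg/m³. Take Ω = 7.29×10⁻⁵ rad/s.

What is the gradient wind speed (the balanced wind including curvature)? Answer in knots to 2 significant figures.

Coriolis parameter at 35°N:
f = 2Ω sin φ = 2 × 7.29×10⁻⁵ × sin 35° = 8.36×10⁻⁵ s⁻¹
Pressure gradient: |∂P/∂n| = 200 Pa / 394000 m = 5.08×10⁻⁴ Pa/m
Geostrophic speed: V_g = |∂P/∂n|/(fρ) = 5.08×10⁻⁴/(8.36×10⁻⁵ × 1.25) = 4.86 m/s
Around a low, centrifugal force acts outward with Coriolis, so pressure-gradient force balances both:
(1/ρ)|∂P/∂n| = fV + V²/R  →  V² + fR·V − fR·V_g = 0
With fR = 8.36×10⁻⁵ × 225×10³ m = 18.8 m/s:
V = [−fR + √((fR)² + 4 fR V_g)]/2 = [−18.8 + √(18.8² + 4×18.8×4.86)]/2 = 4 m/s
Subgeostrophic (V < V_g = 4.86 m/s), as expected around a low.
Converting: 4 m/s × 1.944 = 7.8 knots

7.8 knots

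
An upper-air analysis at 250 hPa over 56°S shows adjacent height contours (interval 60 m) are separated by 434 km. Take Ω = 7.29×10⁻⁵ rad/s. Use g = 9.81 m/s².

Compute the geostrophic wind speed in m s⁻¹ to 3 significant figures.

11.2 m s⁻¹

Coriolis parameter at 56°S:
f = 2Ω sin φ = 2 × 7.29×10⁻⁵ × sin 56° = 1.21×10⁻⁴ s⁻¹
Height gradient: |∂Z/∂n| = 60 m / 434000 m = 1.38×10⁻⁴
On a pressure surface, geostrophic balance gives V_g = (g/f)|∂Z/∂n|:
V_g = 9.81 × 1.38×10⁻⁴ / 1.21×10⁻⁴ = 11.2 m/s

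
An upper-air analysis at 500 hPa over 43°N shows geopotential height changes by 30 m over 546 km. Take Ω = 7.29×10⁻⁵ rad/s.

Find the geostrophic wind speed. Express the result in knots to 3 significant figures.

Coriolis parameter at 43°N:
f = 2Ω sin φ = 2 × 7.29×10⁻⁵ × sin 43° = 9.94×10⁻⁵ s⁻¹
Height gradient: |∂Z/∂n| = 30 m / 546000 m = 5.49×10⁻⁵
On a pressure surface, geostrophic balance gives V_g = (g/f)|∂Z/∂n|:
V_g = 9.81 × 5.49×10⁻⁵ / 9.94×10⁻⁵ = 5.42 m/s
Converting: 5.42 m/s × 1.944 = 10.5 knots

10.5 knots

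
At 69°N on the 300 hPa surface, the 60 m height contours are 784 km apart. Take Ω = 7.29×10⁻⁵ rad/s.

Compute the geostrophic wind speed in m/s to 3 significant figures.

5.52 m/s

Coriolis parameter at 69°N:
f = 2Ω sin φ = 2 × 7.29×10⁻⁵ × sin 69° = 1.36×10⁻⁴ s⁻¹
Height gradient: |∂Z/∂n| = 60 m / 784000 m = 7.65×10⁻⁵
On a pressure surface, geostrophic balance gives V_g = (g/f)|∂Z/∂n|:
V_g = 9.81 × 7.65×10⁻⁵ / 1.36×10⁻⁴ = 5.52 m/s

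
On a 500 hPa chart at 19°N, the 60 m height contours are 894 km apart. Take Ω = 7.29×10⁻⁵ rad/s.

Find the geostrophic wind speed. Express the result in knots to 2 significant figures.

Coriolis parameter at 19°N:
f = 2Ω sin φ = 2 × 7.29×10⁻⁵ × sin 19° = 4.75×10⁻⁵ s⁻¹
Height gradient: |∂Z/∂n| = 60 m / 894000 m = 6.71×10⁻⁵
On a pressure surface, geostrophic balance gives V_g = (g/f)|∂Z/∂n|:
V_g = 9.81 × 6.71×10⁻⁵ / 4.75×10⁻⁵ = 13.9 m/s
Converting: 13.9 m/s × 1.944 = 27 knots

27 knots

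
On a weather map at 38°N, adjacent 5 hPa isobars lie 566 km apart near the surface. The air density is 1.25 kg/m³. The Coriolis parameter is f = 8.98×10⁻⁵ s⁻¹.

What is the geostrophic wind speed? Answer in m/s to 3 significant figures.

Pressure gradient: |∂P/∂n| = 500 Pa / 566000 m = 8.83×10⁻⁴ Pa/m
Geostrophic balance (pressure-gradient force = Coriolis force):
V_g = (1/(fρ)) |∂P/∂n| = 8.83×10⁻⁴ / (8.98×10⁻⁵ × 1.25) = 7.87 m/s

7.87 m/s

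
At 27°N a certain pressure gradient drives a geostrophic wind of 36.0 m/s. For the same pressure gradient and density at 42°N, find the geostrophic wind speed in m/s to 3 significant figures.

24.4 m/s

With the same pressure gradient and density, V_g ∝ 1/f ∝ 1/sin φ.
V₂ = V₁ · sin φ₁ / sin φ₂ = 36.0 × sin 27° / sin 42°
V₂ = 36.0 × 0.4540/0.6691 = 24.4 m/s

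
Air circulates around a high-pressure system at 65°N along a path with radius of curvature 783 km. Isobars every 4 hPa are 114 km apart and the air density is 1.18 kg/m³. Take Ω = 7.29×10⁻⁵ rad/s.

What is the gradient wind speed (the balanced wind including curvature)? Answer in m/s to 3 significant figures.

Coriolis parameter at 65°N:
f = 2Ω sin φ = 2 × 7.29×10⁻⁵ × sin 65° = 1.32×10⁻⁴ s⁻¹
Pressure gradient: |∂P/∂n| = 400 Pa / 114000 m = 3.51×10⁻³ Pa/m
Geostrophic speed: V_g = |∂P/∂n|/(fρ) = 3.51×10⁻³/(1.32×10⁻⁴ × 1.18) = 22.5 m/s
Around a high, pressure-gradient force acts outward with centrifugal, so Coriolis balances both:
fV = (1/ρ)|∂P/∂n| + V²/R  →  V² − fR·V + fR·V_g = 0
With fR = 1.32×10⁻⁴ × 783×10³ m = 103 m/s:
V = [fR − √((fR)² − 4 fR V_g)]/2 = [103 − √(103² − 4×103×22.5)]/2 = 33.1 m/s
Supergeostrophic (V > V_g = 22.5 m/s), as expected around a high.

33.1 m/s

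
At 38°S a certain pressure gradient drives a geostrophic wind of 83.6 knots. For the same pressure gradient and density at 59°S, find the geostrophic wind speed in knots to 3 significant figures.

60.0 knots

With the same pressure gradient and density, V_g ∝ 1/f ∝ 1/sin φ.
V₂ = V₁ · sin φ₁ / sin φ₂ = 83.6 × sin 38° / sin 59°
V₂ = 83.6 × 0.6157/0.8572 = 60.0 knots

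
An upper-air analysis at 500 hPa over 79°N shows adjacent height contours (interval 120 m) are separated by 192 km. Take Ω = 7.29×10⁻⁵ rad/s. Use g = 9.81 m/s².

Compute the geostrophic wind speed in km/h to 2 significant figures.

150 km/h

Coriolis parameter at 79°N:
f = 2Ω sin φ = 2 × 7.29×10⁻⁵ × sin 79° = 1.43×10⁻⁴ s⁻¹
Height gradient: |∂Z/∂n| = 120 m / 192000 m = 6.25×10⁻⁴
On a pressure surface, geostrophic balance gives V_g = (g/f)|∂Z/∂n|:
V_g = 9.81 × 6.25×10⁻⁴ / 1.43×10⁻⁴ = 42.8 m/s
Converting: 42.8 m/s × 3.6 = 150 km/h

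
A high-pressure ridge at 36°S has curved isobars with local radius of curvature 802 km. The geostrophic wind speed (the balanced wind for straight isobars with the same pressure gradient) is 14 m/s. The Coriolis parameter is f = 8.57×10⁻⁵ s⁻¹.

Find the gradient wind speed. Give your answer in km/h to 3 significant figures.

70.5 km/h

Around a high, pressure-gradient force acts outward with centrifugal, so Coriolis balances both:
fV = (1/ρ)|∂P/∂n| + V²/R  →  V² − fR·V + fR·V_g = 0
With fR = 8.57×10⁻⁵ × 802×10³ m = 68.7 m/s:
V = [fR − √((fR)² − 4 fR V_g)]/2 = [68.7 − √(68.7² − 4×68.7×14)]/2 = 19.6 m/s
Supergeostrophic (V > V_g = 14 m/s), as expected around a high.
Converting: 19.6 m/s × 3.6 = 70.5 km/h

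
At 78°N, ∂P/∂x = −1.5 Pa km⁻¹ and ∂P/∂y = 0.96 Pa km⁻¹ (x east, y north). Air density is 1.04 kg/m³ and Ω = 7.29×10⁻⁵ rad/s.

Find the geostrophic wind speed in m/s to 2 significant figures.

Coriolis parameter at 78°N:
f = 2Ω sin φ = 2 × 7.29×10⁻⁵ × sin 78° = 1.43×10⁻⁴ s⁻¹
Component geostrophic relations (x east, y north):
u_g = −(1/(fρ)) ∂P/∂y,  v_g = (1/(fρ)) ∂P/∂x
u_g = −(0.96×10⁻³)/(1.43×10⁻⁴ × 1.04) = −6.47 m/s;  v_g = (−1.5×10⁻³)/(1.43×10⁻⁴ × 1.04) = −10.1 m/s
|V_g| = √(u_g² + v_g²) = 12.0 m/s

12 m/s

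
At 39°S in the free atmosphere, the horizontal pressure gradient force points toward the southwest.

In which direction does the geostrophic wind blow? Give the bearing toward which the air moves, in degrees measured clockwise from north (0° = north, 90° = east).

The pressure-gradient force points toward the southwest (bearing 225°).
Geostrophic balance: in the Southern Hemisphere the Coriolis force deflects motion to the left, so the geostrophic wind blows 90° to the left of the pressure-gradient force (low pressure on the right).
Rotating 225° by 90° counterclockwise gives 135° — the wind blows toward the southeast.

135°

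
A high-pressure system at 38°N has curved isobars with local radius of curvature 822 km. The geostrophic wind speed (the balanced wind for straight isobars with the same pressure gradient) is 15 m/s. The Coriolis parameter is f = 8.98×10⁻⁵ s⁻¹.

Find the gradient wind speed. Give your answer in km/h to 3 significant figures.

Around a high, pressure-gradient force acts outward with centrifugal, so Coriolis balances both:
fV = (1/ρ)|∂P/∂n| + V²/R  →  V² − fR·V + fR·V_g = 0
With fR = 8.98×10⁻⁵ × 822×10³ m = 73.8 m/s:
V = [fR − √((fR)² − 4 fR V_g)]/2 = [73.8 − √(73.8² − 4×73.8×15)]/2 = 20.9 m/s
Supergeostrophic (V > V_g = 15 m/s), as expected around a high.
Converting: 20.9 m/s × 3.6 = 75.4 km/h

75.4 km/h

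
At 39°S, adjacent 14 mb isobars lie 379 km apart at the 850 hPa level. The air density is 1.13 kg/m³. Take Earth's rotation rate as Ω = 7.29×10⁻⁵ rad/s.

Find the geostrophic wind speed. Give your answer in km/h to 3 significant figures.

Coriolis parameter at 39°S:
f = 2Ω sin φ = 2 × 7.29×10⁻⁵ × sin 39° = 9.18×10⁻⁵ s⁻¹
Pressure gradient: |∂P/∂n| = 1400 Pa / 379000 m = 3.69×10⁻³ Pa/m
Geostrophic balance (pressure-gradient force = Coriolis force):
V_g = (1/(fρ)) |∂P/∂n| = 3.69×10⁻³ / (9.18×10⁻⁵ × 1.13) = 35.6 m/s
Converting: 35.6 m/s × 3.6 = 128 km/h

128 km/h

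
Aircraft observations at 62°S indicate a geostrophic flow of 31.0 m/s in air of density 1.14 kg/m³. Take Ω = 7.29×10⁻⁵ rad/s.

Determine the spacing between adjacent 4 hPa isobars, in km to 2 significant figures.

88 km

Coriolis parameter at 62°S:
f = 2Ω sin φ = 2 × 7.29×10⁻⁵ × sin 62° = 1.29×10⁻⁴ s⁻¹
Geostrophic balance rearranged: |∂P/∂n| = f ρ V_g
|∂P/∂n| = 1.29×10⁻⁴ × 1.14 × 31.0 = 4.55×10⁻³ Pa/m
Isobar spacing: Δn = ΔP/|∂P/∂n| = 400 Pa / 4.55×10⁻³ Pa/m = 87923 m ≈ 88 km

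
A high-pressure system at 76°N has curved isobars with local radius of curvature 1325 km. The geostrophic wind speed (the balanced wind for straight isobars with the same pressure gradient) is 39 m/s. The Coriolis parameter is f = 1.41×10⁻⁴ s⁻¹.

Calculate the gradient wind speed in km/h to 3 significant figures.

Around a high, pressure-gradient force acts outward with centrifugal, so Coriolis balances both:
fV = (1/ρ)|∂P/∂n| + V²/R  →  V² − fR·V + fR·V_g = 0
With fR = 1.41×10⁻⁴ × 1325×10³ m = 187 m/s:
V = [fR − √((fR)² − 4 fR V_g)]/2 = [187 − √(187² − 4×187×39)]/2 = 55.5 m/s
Supergeostrophic (V > V_g = 39 m/s), as expected around a high.
Converting: 55.5 m/s × 3.6 = 200 km/h

200 km/h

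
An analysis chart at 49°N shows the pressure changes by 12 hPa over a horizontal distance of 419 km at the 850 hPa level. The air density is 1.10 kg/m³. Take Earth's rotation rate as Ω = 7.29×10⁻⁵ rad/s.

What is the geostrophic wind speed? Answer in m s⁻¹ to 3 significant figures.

23.7 m s⁻¹

Coriolis parameter at 49°N:
f = 2Ω sin φ = 2 × 7.29×10⁻⁵ × sin 49° = 1.10×10⁻⁴ s⁻¹
Pressure gradient: |∂P/∂n| = 1200 Pa / 419000 m = 2.86×10⁻³ Pa/m
Geostrophic balance (pressure-gradient force = Coriolis force):
V_g = (1/(fρ)) |∂P/∂n| = 2.86×10⁻³ / (1.10×10⁻⁴ × 1.10) = 23.7 m/s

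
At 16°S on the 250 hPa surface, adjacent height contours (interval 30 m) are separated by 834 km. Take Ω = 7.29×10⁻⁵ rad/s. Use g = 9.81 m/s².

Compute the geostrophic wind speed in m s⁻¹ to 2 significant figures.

8.8 m s⁻¹

Coriolis parameter at 16°S:
f = 2Ω sin φ = 2 × 7.29×10⁻⁵ × sin 16° = 4.02×10⁻⁵ s⁻¹
Height gradient: |∂Z/∂n| = 30 m / 834000 m = 3.60×10⁻⁵
On a pressure surface, geostrophic balance gives V_g = (g/f)|∂Z/∂n|:
V_g = 9.81 × 3.60×10⁻⁵ / 4.02×10⁻⁵ = 8.78 m/s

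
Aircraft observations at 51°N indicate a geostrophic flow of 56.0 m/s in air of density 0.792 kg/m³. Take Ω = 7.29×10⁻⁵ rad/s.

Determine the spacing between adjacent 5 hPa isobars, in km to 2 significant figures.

99 km

Coriolis parameter at 51°N:
f = 2Ω sin φ = 2 × 7.29×10⁻⁵ × sin 51° = 1.13×10⁻⁴ s⁻¹
Geostrophic balance rearranged: |∂P/∂n| = f ρ V_g
|∂P/∂n| = 1.13×10⁻⁴ × 0.792 × 56.0 = 5.03×10⁻³ Pa/m
Isobar spacing: Δn = ΔP/|∂P/∂n| = 500 Pa / 5.03×10⁻³ Pa/m = 99494 m ≈ 99 km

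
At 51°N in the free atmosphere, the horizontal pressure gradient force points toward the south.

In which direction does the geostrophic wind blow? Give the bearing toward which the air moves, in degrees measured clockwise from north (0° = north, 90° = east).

270°

The pressure-gradient force points toward the south (bearing 180°).
Geostrophic balance: in the Northern Hemisphere the Coriolis force deflects motion to the right, so the geostrophic wind blows 90° to the right of the pressure-gradient force (low pressure on the left).
Rotating 180° by 90° clockwise gives 270° — the wind blows toward the west.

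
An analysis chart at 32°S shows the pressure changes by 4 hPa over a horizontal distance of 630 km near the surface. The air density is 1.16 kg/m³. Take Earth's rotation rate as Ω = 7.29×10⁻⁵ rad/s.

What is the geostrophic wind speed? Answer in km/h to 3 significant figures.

25.5 km/h

Coriolis parameter at 32°S:
f = 2Ω sin φ = 2 × 7.29×10⁻⁵ × sin 32° = 7.73×10⁻⁵ s⁻¹
Pressure gradient: |∂P/∂n| = 400 Pa / 630000 m = 6.35×10⁻⁴ Pa/m
Geostrophic balance (pressure-gradient force = Coriolis force):
V_g = (1/(fρ)) |∂P/∂n| = 6.35×10⁻⁴ / (7.73×10⁻⁵ × 1.16) = 7.08 m/s
Converting: 7.08 m/s × 3.6 = 25.5 km/h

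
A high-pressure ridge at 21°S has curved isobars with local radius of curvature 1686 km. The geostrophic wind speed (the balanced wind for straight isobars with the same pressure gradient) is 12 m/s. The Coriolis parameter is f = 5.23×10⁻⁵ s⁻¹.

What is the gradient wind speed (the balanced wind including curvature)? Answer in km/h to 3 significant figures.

51.6 km/h

Around a high, pressure-gradient force acts outward with centrifugal, so Coriolis balances both:
fV = (1/ρ)|∂P/∂n| + V²/R  →  V² − fR·V + fR·V_g = 0
With fR = 5.23×10⁻⁵ × 1686×10³ m = 88.2 m/s:
V = [fR − √((fR)² − 4 fR V_g)]/2 = [88.2 − √(88.2² − 4×88.2×12)]/2 = 14.3 m/s
Supergeostrophic (V > V_g = 12 m/s), as expected around a high.
Converting: 14.3 m/s × 3.6 = 51.6 km/h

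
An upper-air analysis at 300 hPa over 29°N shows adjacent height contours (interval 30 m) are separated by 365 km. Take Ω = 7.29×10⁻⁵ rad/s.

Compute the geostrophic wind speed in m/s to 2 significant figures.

Coriolis parameter at 29°N:
f = 2Ω sin φ = 2 × 7.29×10⁻⁵ × sin 29° = 7.07×10⁻⁵ s⁻¹
Height gradient: |∂Z/∂n| = 30 m / 365000 m = 8.22×10⁻⁵
On a pressure surface, geostrophic balance gives V_g = (g/f)|∂Z/∂n|:
V_g = 9.81 × 8.22×10⁻⁵ / 7.07×10⁻⁵ = 11.4 m/s

11 m/s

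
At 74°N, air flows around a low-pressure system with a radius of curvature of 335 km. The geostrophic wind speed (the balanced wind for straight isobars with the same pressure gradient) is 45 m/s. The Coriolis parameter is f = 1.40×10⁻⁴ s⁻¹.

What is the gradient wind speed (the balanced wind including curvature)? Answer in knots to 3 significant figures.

54.7 knots

Around a low, centrifugal force acts outward with Coriolis, so pressure-gradient force balances both:
(1/ρ)|∂P/∂n| = fV + V²/R  →  V² + fR·V − fR·V_g = 0
With fR = 1.40×10⁻⁴ × 335×10³ m = 46.9 m/s:
V = [−fR + √((fR)² + 4 fR V_g)]/2 = [−46.9 + √(46.9² + 4×46.9×45)]/2 = 28.1 m/s
Subgeostrophic (V < V_g = 45 m/s), as expected around a low.
Converting: 28.1 m/s × 1.944 = 54.7 knots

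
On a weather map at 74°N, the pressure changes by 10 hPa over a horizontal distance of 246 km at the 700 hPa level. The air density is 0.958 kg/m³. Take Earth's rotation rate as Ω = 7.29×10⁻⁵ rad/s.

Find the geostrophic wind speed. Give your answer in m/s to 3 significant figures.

Coriolis parameter at 74°N:
f = 2Ω sin φ = 2 × 7.29×10⁻⁵ × sin 74° = 1.40×10⁻⁴ s⁻¹
Pressure gradient: |∂P/∂n| = 1000 Pa / 246000 m = 4.07×10⁻³ Pa/m
Geostrophic balance (pressure-gradient force = Coriolis force):
V_g = (1/(fρ)) |∂P/∂n| = 4.07×10⁻³ / (1.40×10⁻⁴ × 0.958) = 30.3 m/s

30.3 m/s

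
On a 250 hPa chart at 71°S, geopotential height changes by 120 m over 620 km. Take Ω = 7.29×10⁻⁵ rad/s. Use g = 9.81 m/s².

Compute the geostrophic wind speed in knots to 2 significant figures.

Coriolis parameter at 71°S:
f = 2Ω sin φ = 2 × 7.29×10⁻⁵ × sin 71° = 1.38×10⁻⁴ s⁻¹
Height gradient: |∂Z/∂n| = 120 m / 620000 m = 1.94×10⁻⁴
On a pressure surface, geostrophic balance gives V_g = (g/f)|∂Z/∂n|:
V_g = 9.81 × 1.94×10⁻⁴ / 1.38×10⁻⁴ = 13.8 m/s
Converting: 13.8 m/s × 1.944 = 27 knots

27 knots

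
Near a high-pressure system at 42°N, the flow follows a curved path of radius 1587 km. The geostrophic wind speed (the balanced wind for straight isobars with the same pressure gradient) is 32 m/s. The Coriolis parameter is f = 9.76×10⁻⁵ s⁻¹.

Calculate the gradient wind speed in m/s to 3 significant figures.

45.2 m/s

Around a high, pressure-gradient force acts outward with centrifugal, so Coriolis balances both:
fV = (1/ρ)|∂P/∂n| + V²/R  →  V² − fR·V + fR·V_g = 0
With fR = 9.76×10⁻⁵ × 1587×10³ m = 155 m/s:
V = [fR − √((fR)² − 4 fR V_g)]/2 = [155 − √(155² − 4×155×32)]/2 = 45.2 m/s
Supergeostrophic (V > V_g = 32 m/s), as expected around a high.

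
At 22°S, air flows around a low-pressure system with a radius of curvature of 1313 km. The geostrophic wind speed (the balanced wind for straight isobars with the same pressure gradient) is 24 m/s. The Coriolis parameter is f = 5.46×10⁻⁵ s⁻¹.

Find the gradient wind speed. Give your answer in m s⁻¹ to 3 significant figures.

Around a low, centrifugal force acts outward with Coriolis, so pressure-gradient force balances both:
(1/ρ)|∂P/∂n| = fV + V²/R  →  V² + fR·V − fR·V_g = 0
With fR = 5.46×10⁻⁵ × 1313×10³ m = 71.7 m/s:
V = [−fR + √((fR)² + 4 fR V_g)]/2 = [−71.7 + √(71.7² + 4×71.7×24)]/2 = 19 m/s
Subgeostrophic (V < V_g = 24 m/s), as expected around a low.

19.0 m s⁻¹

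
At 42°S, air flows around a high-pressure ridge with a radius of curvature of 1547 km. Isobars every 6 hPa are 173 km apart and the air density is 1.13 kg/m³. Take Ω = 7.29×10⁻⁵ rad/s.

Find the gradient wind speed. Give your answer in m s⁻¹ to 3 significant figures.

Coriolis parameter at 42°S:
f = 2Ω sin φ = 2 × 7.29×10⁻⁵ × sin 42° = 9.76×10⁻⁵ s⁻¹
Pressure gradient: |∂P/∂n| = 600 Pa / 173000 m = 3.47×10⁻³ Pa/m
Geostrophic speed: V_g = |∂P/∂n|/(fρ) = 3.47×10⁻³/(9.76×10⁻⁵ × 1.13) = 31.5 m/s
Around a high, pressure-gradient force acts outward with centrifugal, so Coriolis balances both:
fV = (1/ρ)|∂P/∂n| + V²/R  →  V² − fR·V + fR·V_g = 0
With fR = 9.76×10⁻⁵ × 1547×10³ m = 151 m/s:
V = [fR − √((fR)² − 4 fR V_g)]/2 = [151 − √(151² − 4×151×31.5)]/2 = 44.7 m/s
Supergeostrophic (V > V_g = 31.5 m/s), as expected around a high.

44.7 m s⁻¹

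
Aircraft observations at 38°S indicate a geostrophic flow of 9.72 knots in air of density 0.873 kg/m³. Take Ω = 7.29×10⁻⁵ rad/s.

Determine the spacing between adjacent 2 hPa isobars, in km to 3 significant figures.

510 km

Coriolis parameter at 38°S:
f = 2Ω sin φ = 2 × 7.29×10⁻⁵ × sin 38° = 8.98×10⁻⁵ s⁻¹
Wind speed in SI: 9.72 knots = 5.00 m/s
Geostrophic balance rearranged: |∂P/∂n| = f ρ V_g
|∂P/∂n| = 8.98×10⁻⁵ × 0.873 × 5.00 = 3.92×10⁻⁴ Pa/m
Isobar spacing: Δn = ΔP/|∂P/∂n| = 200 Pa / 3.92×10⁻⁴ Pa/m = 510401 m ≈ 510 km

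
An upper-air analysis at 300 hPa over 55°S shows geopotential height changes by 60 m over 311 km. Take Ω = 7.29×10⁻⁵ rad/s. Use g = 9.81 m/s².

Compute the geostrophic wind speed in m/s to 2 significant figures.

16 m/s

Coriolis parameter at 55°S:
f = 2Ω sin φ = 2 × 7.29×10⁻⁵ × sin 55° = 1.19×10⁻⁴ s⁻¹
Height gradient: |∂Z/∂n| = 60 m / 311000 m = 1.93×10⁻⁴
On a pressure surface, geostrophic balance gives V_g = (g/f)|∂Z/∂n|:
V_g = 9.81 × 1.93×10⁻⁴ / 1.19×10⁻⁴ = 15.8 m/s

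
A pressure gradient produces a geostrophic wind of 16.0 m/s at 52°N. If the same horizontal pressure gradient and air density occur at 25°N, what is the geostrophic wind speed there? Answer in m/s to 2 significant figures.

30 m/s

With the same pressure gradient and density, V_g ∝ 1/f ∝ 1/sin φ.
V₂ = V₁ · sin φ₁ / sin φ₂ = 16.0 × sin 52° / sin 25°
V₂ = 16.0 × 0.7880/0.4226 = 30 m/s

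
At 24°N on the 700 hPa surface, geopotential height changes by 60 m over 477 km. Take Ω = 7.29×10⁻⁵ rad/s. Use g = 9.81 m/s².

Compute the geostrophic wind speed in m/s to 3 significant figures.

Coriolis parameter at 24°N:
f = 2Ω sin φ = 2 × 7.29×10⁻⁵ × sin 24° = 5.93×10⁻⁵ s⁻¹
Height gradient: |∂Z/∂n| = 60 m / 477000 m = 1.26×10⁻⁴
On a pressure surface, geostrophic balance gives V_g = (g/f)|∂Z/∂n|:
V_g = 9.81 × 1.26×10⁻⁴ / 5.93×10⁻⁵ = 20.8 m/s

20.8 m/s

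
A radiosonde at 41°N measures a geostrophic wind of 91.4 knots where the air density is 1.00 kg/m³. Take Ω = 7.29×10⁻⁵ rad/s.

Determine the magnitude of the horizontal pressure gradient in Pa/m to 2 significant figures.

4.5×10⁻³ Pa/m

Coriolis parameter at 41°N:
f = 2Ω sin φ = 2 × 7.29×10⁻⁵ × sin 41° = 9.57×10⁻⁵ s⁻¹
Wind speed in SI: 91.4 knots = 47.0 m/s
Geostrophic balance rearranged: |∂P/∂n| = f ρ V_g
|∂P/∂n| = 9.57×10⁻⁵ × 1.00 × 47.0 = 4.50×10⁻³ Pa/m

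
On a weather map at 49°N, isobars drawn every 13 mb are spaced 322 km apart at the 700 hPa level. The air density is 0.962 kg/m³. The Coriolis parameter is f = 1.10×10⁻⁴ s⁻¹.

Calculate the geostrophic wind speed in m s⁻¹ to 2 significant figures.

38 m s⁻¹

Pressure gradient: |∂P/∂n| = 1300 Pa / 322000 m = 4.04×10⁻³ Pa/m
Geostrophic balance (pressure-gradient force = Coriolis force):
V_g = (1/(fρ)) |∂P/∂n| = 4.04×10⁻³ / (1.10×10⁻⁴ × 0.962) = 38.2 m/s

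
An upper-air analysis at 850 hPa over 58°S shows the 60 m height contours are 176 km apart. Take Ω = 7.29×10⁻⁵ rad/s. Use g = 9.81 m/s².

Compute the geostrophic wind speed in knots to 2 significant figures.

53 knots

Coriolis parameter at 58°S:
f = 2Ω sin φ = 2 × 7.29×10⁻⁵ × sin 58° = 1.24×10⁻⁴ s⁻¹
Height gradient: |∂Z/∂n| = 60 m / 176000 m = 3.41×10⁻⁴
On a pressure surface, geostrophic balance gives V_g = (g/f)|∂Z/∂n|:
V_g = 9.81 × 3.41×10⁻⁴ / 1.24×10⁻⁴ = 27.0 m/s
Converting: 27.0 m/s × 1.944 = 53 knots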